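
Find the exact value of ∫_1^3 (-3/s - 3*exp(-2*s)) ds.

-3*log(3) - 3*exp(-2)/2 + 3*exp(-6)/2

An antiderivative is F(s) = -3*log(s) + 3*exp(-2*s)/2.
Then F(3) - F(1) = (-3*log(3) + 3*exp(-6)/2) - (3*exp(-2)/2) = -3*log(3) - 3*exp(-2)/2 + 3*exp(-6)/2.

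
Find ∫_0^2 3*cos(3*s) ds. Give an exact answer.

sin(6)

Let u = 3*s, so du = 3 ds. When s = 0, u = 0; when s = 2, u = 6.
The integral becomes ∫ cos(u) du from 0 to 6, with antiderivative sin(u).
Back in s: F(s) = sin(3*s).
Then F(2) - F(0) = (sin(6)) - (0) = sin(6).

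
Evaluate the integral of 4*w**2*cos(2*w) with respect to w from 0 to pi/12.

-1/2 + pi**2/144 + sqrt(3)*pi/12

Integrate by parts twice (u = w^2, dv = 4*cos(2*w) dw).
An antiderivative is F(w) = 2*w**2*sin(2*w) + 2*w*cos(2*w) - sin(2*w).
Then F(pi/12) - F(0) = (-1/2 + pi**2/144 + sqrt(3)*pi/12) - (0) = -1/2 + pi**2/144 + sqrt(3)*pi/12.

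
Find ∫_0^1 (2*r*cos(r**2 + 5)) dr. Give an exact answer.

sin(6) - sin(5)

Let u = r**2 + 5, so du = 2*r dr. When r = 0, u = 5; when r = 1, u = 6.
The integral becomes ∫ cos(u) du from 5 to 6, with antiderivative sin(u).
Back in r: F(r) = sin(r**2 + 5).
Then F(1) - F(0) = (sin(6)) - (sin(5)) = sin(6) - sin(5).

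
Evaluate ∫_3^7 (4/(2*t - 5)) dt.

An antiderivative is F(t) = 2*log(2*t - 5).
Then F(7) - F(3) = (log(81)) - (0) = log(81).

log(81)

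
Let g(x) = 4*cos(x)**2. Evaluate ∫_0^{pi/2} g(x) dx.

Use the identity cos^2(x) = (1 + cos(2*x))/2.
An antiderivative is F(x) = 2*x + sin(2*x).
Then F(pi/2) - F(0) = (pi) - (0) = pi.

pi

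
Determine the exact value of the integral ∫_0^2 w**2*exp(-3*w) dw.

Integrate by parts twice (u = w^2, dv = exp(-3*w) dw).
An antiderivative is F(w) = (-9*w**2 - 6*w - 2)*exp(-3*w)/27.
Then F(2) - F(0) = (-50*exp(-6)/27) - (-2/27) = 2/27 - 50*exp(-6)/27.

2/27 - 50*exp(-6)/27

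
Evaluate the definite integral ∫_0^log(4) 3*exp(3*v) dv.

Let u = exp(v), so du = exp(v) dv. When v = 0, u = 1; when v = log(4), u = 4.
The integral becomes 3·∫ u**2 du from 1 to 4, with antiderivative u**3.
Back in v: F(v) = exp(3*v).
Then F(log(4)) - F(0) = (64) - (1) = 63.

63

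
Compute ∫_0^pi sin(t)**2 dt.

Use the identity sin^2(t) = (1 - cos(2*t))/2.
An antiderivative is F(t) = t/2 - sin(2*t)/4.
Then F(pi) - F(0) = (pi/2) - (0) = pi/2.

pi/2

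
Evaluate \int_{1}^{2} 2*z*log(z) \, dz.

Integrate by parts once (u = ln z, dv = 2*z dz).
An antiderivative is F(z) = z**2*(2*log(z) - 1)/2.
Then F(2) - F(1) = (-2 + log(16)) - (-1/2) = -3/2 + log(16).

-3/2 + log(16)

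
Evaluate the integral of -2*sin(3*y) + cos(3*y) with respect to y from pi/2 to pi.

-1/3

An antiderivative is F(y) = sin(3*y)/3 + 2*cos(3*y)/3.
Then F(pi) - F(pi/2) = (-2/3) - (-1/3) = -1/3.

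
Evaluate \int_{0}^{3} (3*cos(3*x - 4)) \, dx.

Let u = 3*x - 4, so du = 3 dx. When x = 0, u = -4; when x = 3, u = 5.
The integral becomes ∫ cos(u) du from -4 to 5, with antiderivative sin(u).
Back in x: F(x) = sin(3*x - 4).
Then F(3) - F(0) = (sin(5)) - (-sin(4)) = sin(5) + sin(4).

sin(5) + sin(4)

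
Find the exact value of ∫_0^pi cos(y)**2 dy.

pi/2

Use the identity cos^2(y) = (1 + cos(2*y))/2.
An antiderivative is F(y) = y/2 + sin(2*y)/4.
Then F(pi) - F(0) = (pi/2) - (0) = pi/2.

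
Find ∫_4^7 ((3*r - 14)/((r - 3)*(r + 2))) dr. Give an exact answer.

Factor the denominator: r**2 - r - 6 = (r + 2)(r - 3).
Partial fractions: (3*r - 14)/((r - 3)*(r + 2)) = 4/(r + 2) - 1/(r - 3).
An antiderivative is F(r) = -log(r - 3) + 4*log(r + 2).
Then F(7) - F(4) = (-2*log(2) + 8*log(3)) - (4*log(2) + 4*log(3)) = log(81/64).

log(81/64)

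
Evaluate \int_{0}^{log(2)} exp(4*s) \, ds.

15/4

Let u = exp(s), so du = exp(s) ds. When s = 0, u = 1; when s = log(2), u = 2.
The integral becomes ∫ u**3 du from 1 to 2, with antiderivative u**4/4.
Back in s: F(s) = exp(4*s)/4.
Then F(log(2)) - F(0) = (4) - (1/4) = 15/4.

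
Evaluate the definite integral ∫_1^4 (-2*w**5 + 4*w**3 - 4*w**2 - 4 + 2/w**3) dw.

By the power rule, an antiderivative is F(w) = -w**6/3 + w**4 - 4*w**3/3 - 4*w - 1/w**2.
Then F(4) - F(1) = (-58115/48) - (-17/3) = -19281/16.

-19281/16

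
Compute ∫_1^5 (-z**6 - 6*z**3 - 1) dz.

-84704/7

By the power rule, an antiderivative is F(z) = -z**7/7 - 3*z**4/2 - z.
Then F(5) - F(1) = (-169445/14) - (-37/14) = -84704/7.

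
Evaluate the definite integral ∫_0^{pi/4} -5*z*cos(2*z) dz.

Integrate by parts once (u = z, dv = -5*cos(2*z) dz).
An antiderivative is F(z) = -5*z*sin(2*z)/2 - 5*cos(2*z)/4.
Then F(pi/4) - F(0) = (-5*pi/8) - (-5/4) = 5/4 - 5*pi/8.

5/4 - 5*pi/8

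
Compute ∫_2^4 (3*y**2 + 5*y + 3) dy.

92

By the power rule, an antiderivative is F(y) = y**3 + 5*y**2/2 + 3*y.
Then F(4) - F(2) = (116) - (24) = 92.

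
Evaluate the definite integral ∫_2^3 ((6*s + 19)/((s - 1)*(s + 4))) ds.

Factor the denominator: s**2 + 3*s - 4 = (s + 4)(s - 1).
Partial fractions: (6*s + 19)/((s - 1)*(s + 4)) = 1/(s + 4) + 5/(s - 1).
An antiderivative is F(s) = 5*log(s - 1) + log(s + 4).
Then F(3) - F(2) = (log(7) + 5*log(2)) - (log(6)) = -log(3) + log(7) + 4*log(2).

-log(3) + log(7) + 4*log(2)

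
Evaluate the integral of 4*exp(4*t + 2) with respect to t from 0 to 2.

Let u = 4*t + 2, so du = 4 dt. When t = 0, u = 2; when t = 2, u = 10.
The integral becomes ∫ exp(u) du from 2 to 10, with antiderivative exp(u).
Back in t: F(t) = exp(4*t + 2).
Then F(2) - F(0) = (exp(10)) - (exp(2)) = -exp(2) + exp(10).

-exp(2) + exp(10)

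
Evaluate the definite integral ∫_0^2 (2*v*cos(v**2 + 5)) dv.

sin(9) - sin(5)

Let u = v**2 + 5, so du = 2*v dv. When v = 0, u = 5; when v = 2, u = 9.
The integral becomes ∫ cos(u) du from 5 to 9, with antiderivative sin(u).
Back in v: F(v) = sin(v**2 + 5).
Then F(2) - F(0) = (sin(9)) - (sin(5)) = sin(9) - sin(5).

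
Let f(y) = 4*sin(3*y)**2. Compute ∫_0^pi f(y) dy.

Use the identity sin^2(3*y) = (1 - cos(6*y))/2.
An antiderivative is F(y) = 2*y - sin(6*y)/3.
Then F(pi) - F(0) = (2*pi) - (0) = 2*pi.

2*pi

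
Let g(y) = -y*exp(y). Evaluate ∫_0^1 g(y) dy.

-1

Integrate by parts once (u = y, dv = -exp(y) dy).
An antiderivative is F(y) = (-y + 1)*exp(y).
Then F(1) - F(0) = (0) - (1) = -1.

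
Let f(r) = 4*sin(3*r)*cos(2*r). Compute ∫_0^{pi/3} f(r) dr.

6/5

Use the identity sin(3*r)cos(2*r) = [sin(5*r) + sin(r)]/2.
An antiderivative is F(r) = -2*cos(r) - 2*cos(5*r)/5.
Then F(pi/3) - F(0) = (-6/5) - (-12/5) = 6/5.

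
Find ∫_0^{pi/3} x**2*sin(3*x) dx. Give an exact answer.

-4/27 + pi**2/27

Integrate by parts twice (u = x^2, dv = sin(3*x) dx).
An antiderivative is F(x) = -x**2*cos(3*x)/3 + 2*x*sin(3*x)/9 + 2*cos(3*x)/27.
Then F(pi/3) - F(0) = (-2/27 + pi**2/27) - (2/27) = -4/27 + pi**2/27.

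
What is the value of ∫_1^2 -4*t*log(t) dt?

3 - 8*log(2)

Integrate by parts once (u = ln t, dv = -4*t dt).
An antiderivative is F(t) = -t**2*(2*log(t) - 1).
Then F(2) - F(1) = (4 - 8*log(2)) - (1) = 3 - 8*log(2).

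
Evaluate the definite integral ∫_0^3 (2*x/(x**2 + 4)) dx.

log(13/4)

Let u = x**2 + 4, so du = 2*x dx. When x = 0, u = 4; when x = 3, u = 13.
The integral becomes ∫ 1/u du from 4 to 13, with antiderivative log(u).
Back in x: F(x) = log(x**2 + 4).
Then F(3) - F(0) = (log(13)) - (log(4)) = log(13/4).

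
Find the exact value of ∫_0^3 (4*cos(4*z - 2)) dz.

Let u = 4*z - 2, so du = 4 dz. When z = 0, u = -2; when z = 3, u = 10.
The integral becomes ∫ cos(u) du from -2 to 10, with antiderivative sin(u).
Back in z: F(z) = sin(4*z - 2).
Then F(3) - F(0) = (sin(10)) - (-sin(2)) = sin(10) + sin(2).

sin(10) + sin(2)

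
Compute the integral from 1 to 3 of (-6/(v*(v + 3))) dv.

-log(4)

Factor the denominator: v**2 + 3*v = (v + 3)v.
Partial fractions: -6/(v*(v + 3)) = 2/(v + 3) - 2/v.
An antiderivative is F(v) = -2*log(v) + 2*log(v + 3).
Then F(3) - F(1) = (log(4)) - (log(16)) = -log(4).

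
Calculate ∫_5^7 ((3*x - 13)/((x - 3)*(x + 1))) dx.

Factor the denominator: x**2 - 2*x - 3 = (x + 1)(x - 3).
Partial fractions: (3*x - 13)/((x - 3)*(x + 1)) = 4/(x + 1) - 1/(x - 3).
An antiderivative is F(x) = -log(x - 3) + 4*log(x + 1).
Then F(7) - F(5) = (10*log(2)) - (3*log(2) + 4*log(3)) = -4*log(3) + 7*log(2).

-4*log(3) + 7*log(2)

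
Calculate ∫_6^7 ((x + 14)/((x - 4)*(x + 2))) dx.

Factor the denominator: x**2 - 2*x - 8 = (x + 2)(x - 4).
Partial fractions: (x + 14)/((x - 4)*(x + 2)) = -2/(x + 2) + 3/(x - 4).
An antiderivative is F(x) = 3*log(x - 4) - 2*log(x + 2).
Then F(7) - F(6) = (-log(3)) - (-log(8)) = log(8/3).

log(8/3)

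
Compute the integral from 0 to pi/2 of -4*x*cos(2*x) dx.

2

Integrate by parts once (u = x, dv = -4*cos(2*x) dx).
An antiderivative is F(x) = -2*x*sin(2*x) - cos(2*x).
Then F(pi/2) - F(0) = (1) - (-1) = 2.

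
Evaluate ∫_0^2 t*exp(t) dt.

Integrate by parts once (u = t, dv = exp(t) dt).
An antiderivative is F(t) = (t - 1)*exp(t).
Then F(2) - F(0) = (exp(2)) - (-1) = 1 + exp(2).

1 + exp(2)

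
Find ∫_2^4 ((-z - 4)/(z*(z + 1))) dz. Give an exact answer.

-3*log(3) - 4*log(2) + 3*log(5)

Factor the denominator: z**2 + z = (z + 1)z.
Partial fractions: (-z - 4)/(z*(z + 1)) = 3/(z + 1) - 4/z.
An antiderivative is F(z) = -4*log(z) + 3*log(z + 1).
Then F(4) - F(2) = (-8*log(2) + 3*log(5)) - (log(27/16)) = -3*log(3) - 4*log(2) + 3*log(5).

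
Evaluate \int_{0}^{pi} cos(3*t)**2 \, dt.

pi/2

Use the identity cos^2(3*t) = (1 + cos(6*t))/2.
An antiderivative is F(t) = t/2 + sin(6*t)/12.
Then F(pi) - F(0) = (pi/2) - (0) = pi/2.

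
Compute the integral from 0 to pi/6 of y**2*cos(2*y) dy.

-sqrt(3)/8 + sqrt(3)*pi**2/144 + pi/24

Integrate by parts twice (u = y^2, dv = cos(2*y) dy).
An antiderivative is F(y) = y**2*sin(2*y)/2 + y*cos(2*y)/2 - sin(2*y)/4.
Then F(pi/6) - F(0) = (-sqrt(3)/8 + sqrt(3)*pi**2/144 + pi/24) - (0) = -sqrt(3)/8 + sqrt(3)*pi**2/144 + pi/24.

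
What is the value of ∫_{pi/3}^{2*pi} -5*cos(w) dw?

5*sqrt(3)/2

An antiderivative is F(w) = -5*sin(w).
Then F(2*pi) - F(pi/3) = (0) - (-5*sqrt(3)/2) = 5*sqrt(3)/2.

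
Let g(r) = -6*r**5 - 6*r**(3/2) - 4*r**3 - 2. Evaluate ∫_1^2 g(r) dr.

By the power rule, an antiderivative is F(r) = -r**6 - 12*r**(5/2)/5 - r**4 - 2*r.
Then F(2) - F(1) = (-84 - 48*sqrt(2)/5) - (-32/5) = -388/5 - 48*sqrt(2)/5.

-388/5 - 48*sqrt(2)/5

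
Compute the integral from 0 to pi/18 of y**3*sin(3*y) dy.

-1/27 - sqrt(3)*pi**3/34992 + pi**2/1944 + sqrt(3)*pi/162

Integrate by parts 3 times (u = y^3, dv = sin(3*y) dy).
An antiderivative is F(y) = -y**3*cos(3*y)/3 + y**2*sin(3*y)/3 + 2*y*cos(3*y)/9 - 2*sin(3*y)/27.
Then F(pi/18) - F(0) = (-1/27 - sqrt(3)*pi**3/34992 + pi**2/1944 + sqrt(3)*pi/162) - (0) = -1/27 - sqrt(3)*pi**3/34992 + pi**2/1944 + sqrt(3)*pi/162.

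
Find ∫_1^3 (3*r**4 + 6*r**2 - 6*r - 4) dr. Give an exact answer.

826/5

By the power rule, an antiderivative is F(r) = 3*r**5/5 + 2*r**3 - 3*r**2 - 4*r.
Then F(3) - F(1) = (804/5) - (-22/5) = 826/5.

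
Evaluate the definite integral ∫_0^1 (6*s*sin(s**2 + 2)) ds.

3*cos(2) - 3*cos(3)

Let u = s**2 + 2, so du = 2*s ds. When s = 0, u = 2; when s = 1, u = 3.
The integral becomes 3·∫ sin(u) du from 2 to 3, with antiderivative -3*cos(u).
Back in s: F(s) = -3*cos(s**2 + 2).
Then F(1) - F(0) = (-3*cos(3)) - (-3*cos(2)) = 3*cos(2) - 3*cos(3).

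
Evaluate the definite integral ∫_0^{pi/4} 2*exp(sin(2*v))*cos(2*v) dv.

Let u = sin(2*v), so du = 2*cos(2*v) dv. When v = 0, u = 0; when v = pi/4, u = 1.
The integral becomes ∫ exp(u) du from 0 to 1, with antiderivative exp(u).
Back in v: F(v) = exp(sin(2*v)).
Then F(pi/4) - F(0) = (E) - (1) = -1 + E.

-1 + E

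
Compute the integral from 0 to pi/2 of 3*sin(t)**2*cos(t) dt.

Let u = sin(t), so du = cos(t) dt. When t = 0, u = 0; when t = pi/2, u = 1.
The integral becomes 3·∫ u**2 du from 0 to 1, with antiderivative u**3.
Back in t: F(t) = sin(t)**3.
Then F(pi/2) - F(0) = (1) - (0) = 1.

1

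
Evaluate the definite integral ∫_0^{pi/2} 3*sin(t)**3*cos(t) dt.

Let u = sin(t), so du = cos(t) dt. When t = 0, u = 0; when t = pi/2, u = 1.
The integral becomes 3·∫ u**3 du from 0 to 1, with antiderivative 3*u**4/4.
Back in t: F(t) = 3*sin(t)**4/4.
Then F(pi/2) - F(0) = (3/4) - (0) = 3/4.

3/4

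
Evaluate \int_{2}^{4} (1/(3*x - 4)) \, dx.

2*log(2)/3

An antiderivative is F(x) = log(3*x - 4)/3.
Then F(4) - F(2) = (log(2)) - (log(2)/3) = 2*log(2)/3.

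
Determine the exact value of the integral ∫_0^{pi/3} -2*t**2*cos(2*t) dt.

Integrate by parts twice (u = t^2, dv = -2*cos(2*t) dt).
An antiderivative is F(t) = -t**2*sin(2*t) - t*cos(2*t) + sin(2*t)/2.
Then F(pi/3) - F(0) = (-sqrt(3)*pi**2/18 + sqrt(3)/4 + pi/6) - (0) = -sqrt(3)*pi**2/18 + sqrt(3)/4 + pi/6.

-sqrt(3)*pi**2/18 + sqrt(3)/4 + pi/6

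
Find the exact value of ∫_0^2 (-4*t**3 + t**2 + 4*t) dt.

By the power rule, an antiderivative is F(t) = -t**4 + t**3/3 + 2*t**2.
Then F(2) - F(0) = (-16/3) - (0) = -16/3.

-16/3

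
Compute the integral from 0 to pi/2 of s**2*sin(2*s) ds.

Integrate by parts twice (u = s^2, dv = sin(2*s) ds).
An antiderivative is F(s) = -s**2*cos(2*s)/2 + s*sin(2*s)/2 + cos(2*s)/4.
Then F(pi/2) - F(0) = (-1/4 + pi**2/8) - (1/4) = -1/2 + pi**2/8.

-1/2 + pi**2/8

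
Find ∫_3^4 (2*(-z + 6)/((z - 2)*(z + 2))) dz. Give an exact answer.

-4*log(3) - 2*log(2) + 4*log(5)

Factor the denominator: z**2 - 4 = (z + 2)(z - 2).
Partial fractions: 2*(-z + 6)/((z - 2)*(z + 2)) = -4/(z + 2) + 2/(z - 2).
An antiderivative is F(z) = 2*log(z - 2) - 4*log(z + 2).
Then F(4) - F(3) = (-4*log(3) - 2*log(2)) - (-4*log(5)) = -4*log(3) - 2*log(2) + 4*log(5).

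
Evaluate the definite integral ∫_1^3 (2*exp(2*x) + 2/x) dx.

-exp(2) + log(9) + exp(6)

An antiderivative is F(x) = exp(2*x) + 2*log(x).
Then F(3) - F(1) = (log(9) + exp(6)) - (exp(2)) = -exp(2) + log(9) + exp(6).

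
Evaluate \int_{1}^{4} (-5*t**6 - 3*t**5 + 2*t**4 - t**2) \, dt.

By the power rule, an antiderivative is F(t) = -5*t**7/7 - t**6/2 + 2*t**5/5 - t**3/3.
Then F(4) - F(1) = (-1403072/105) - (-241/210) = -935301/70.

-935301/70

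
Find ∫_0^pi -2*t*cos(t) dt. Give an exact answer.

4

Integrate by parts once (u = t, dv = -2*cos(t) dt).
An antiderivative is F(t) = -2*t*sin(t) - 2*cos(t).
Then F(pi) - F(0) = (2) - (-2) = 4.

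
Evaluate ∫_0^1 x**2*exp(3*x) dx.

-2/27 + 5*exp(3)/27

Integrate by parts twice (u = x^2, dv = exp(3*x) dx).
An antiderivative is F(x) = (9*x**2 - 6*x + 2)*exp(3*x)/27.
Then F(1) - F(0) = (5*exp(3)/27) - (2/27) = -2/27 + 5*exp(3)/27.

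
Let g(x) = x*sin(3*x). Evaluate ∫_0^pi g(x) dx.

Integrate by parts once (u = x, dv = sin(3*x) dx).
An antiderivative is F(x) = -x*cos(3*x)/3 + sin(3*x)/9.
Then F(pi) - F(0) = (pi/3) - (0) = pi/3.

pi/3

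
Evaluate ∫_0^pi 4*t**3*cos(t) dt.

48 - 12*pi**2

Integrate by parts 3 times (u = t^3, dv = 4*cos(t) dt).
An antiderivative is F(t) = 4*t**3*sin(t) + 12*t**2*cos(t) - 24*t*sin(t) - 24*cos(t).
Then F(pi) - F(0) = (24 - 12*pi**2) - (-24) = 48 - 12*pi**2.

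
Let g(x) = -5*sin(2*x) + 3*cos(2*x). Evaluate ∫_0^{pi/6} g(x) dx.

An antiderivative is F(x) = 3*sin(2*x)/2 + 5*cos(2*x)/2.
Then F(pi/6) - F(0) = (5/4 + 3*sqrt(3)/4) - (5/2) = -5/4 + 3*sqrt(3)/4.

-5/4 + 3*sqrt(3)/4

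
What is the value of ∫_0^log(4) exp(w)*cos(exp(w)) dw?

-sin(1) + sin(4)

Let u = exp(w), so du = exp(w) dw. When w = 0, u = 1; when w = log(4), u = 4.
The integral becomes ∫ cos(u) du from 1 to 4, with antiderivative sin(u).
Back in w: F(w) = sin(exp(w)).
Then F(log(4)) - F(0) = (sin(4)) - (sin(1)) = -sin(1) + sin(4).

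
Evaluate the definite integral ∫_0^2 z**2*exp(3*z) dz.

-2/27 + 26*exp(6)/27

Integrate by parts twice (u = z^2, dv = exp(3*z) dz).
An antiderivative is F(z) = (9*z**2 - 6*z + 2)*exp(3*z)/27.
Then F(2) - F(0) = (26*exp(6)/27) - (2/27) = -2/27 + 26*exp(6)/27.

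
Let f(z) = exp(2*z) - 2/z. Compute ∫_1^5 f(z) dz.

An antiderivative is F(z) = exp(2*z)/2 - 2*log(z).
Then F(5) - F(1) = (-log(25) + exp(10)/2) - (exp(2)/2) = -exp(2)/2 - log(25) + exp(10)/2.

-exp(2)/2 - log(25) + exp(10)/2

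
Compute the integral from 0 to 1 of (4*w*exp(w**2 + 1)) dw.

2*E*(-1 + E)

Let u = w**2 + 1, so du = 2*w dw. When w = 0, u = 1; when w = 1, u = 2.
The integral becomes 2·∫ exp(u) du from 1 to 2, with antiderivative 2*exp(u).
Back in w: F(w) = 2*exp(w**2 + 1).
Then F(1) - F(0) = (2*exp(2)) - (2*exp(1)) = 2*exp(1)*(-1 + exp(1)).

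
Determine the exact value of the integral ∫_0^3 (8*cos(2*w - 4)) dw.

4*sin(4) + 4*sin(2)

Let u = 2*w - 4, so du = 2 dw. When w = 0, u = -4; when w = 3, u = 2.
The integral becomes 4·∫ cos(u) du from -4 to 2, with antiderivative 4*sin(u).
Back in w: F(w) = 4*sin(2*w - 4).
Then F(3) - F(0) = (4*sin(2)) - (-4*sin(4)) = 4*sin(4) + 4*sin(2).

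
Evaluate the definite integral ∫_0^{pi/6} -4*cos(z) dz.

-2

An antiderivative is F(z) = -4*sin(z).
Then F(pi/6) - F(0) = (-2) - (0) = -2.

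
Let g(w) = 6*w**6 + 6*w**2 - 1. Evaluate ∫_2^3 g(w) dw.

12613/7

By the power rule, an antiderivative is F(w) = 6*w**7/7 + 2*w**3 - w.
Then F(3) - F(2) = (13479/7) - (866/7) = 12613/7.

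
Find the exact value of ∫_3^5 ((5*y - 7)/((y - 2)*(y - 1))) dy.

2*log(2) + 3*log(3)

Factor the denominator: y**2 - 3*y + 2 = (y - 1)(y - 2).
Partial fractions: (5*y - 7)/((y - 2)*(y - 1)) = 2/(y - 1) + 3/(y - 2).
An antiderivative is F(y) = 3*log(y - 2) + 2*log(y - 1).
Then F(5) - F(3) = (4*log(2) + 3*log(3)) - (log(4)) = 2*log(2) + 3*log(3).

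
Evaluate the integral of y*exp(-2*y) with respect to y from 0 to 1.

Integrate by parts once (u = y, dv = exp(-2*y) dy).
An antiderivative is F(y) = (-2*y - 1)*exp(-2*y)/4.
Then F(1) - F(0) = (-3*exp(-2)/4) - (-1/4) = (-3 + exp(2))*exp(-2)/4.

(-3 + exp(2))*exp(-2)/4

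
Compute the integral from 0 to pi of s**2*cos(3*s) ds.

Integrate by parts twice (u = s^2, dv = cos(3*s) ds).
An antiderivative is F(s) = s**2*sin(3*s)/3 + 2*s*cos(3*s)/9 - 2*sin(3*s)/27.
Then F(pi) - F(0) = (-2*pi/9) - (0) = -2*pi/9.

-2*pi/9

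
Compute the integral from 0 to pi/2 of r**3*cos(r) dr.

Integrate by parts 3 times (u = r^3, dv = cos(r) dr).
An antiderivative is F(r) = r**3*sin(r) + 3*r**2*cos(r) - 6*r*sin(r) - 6*cos(r).
Then F(pi/2) - F(0) = (pi*(-24 + pi**2)/8) - (-6) = -3*pi + pi**3/8 + 6.

-3*pi + pi**3/8 + 6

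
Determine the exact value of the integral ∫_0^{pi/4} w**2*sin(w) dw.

Integrate by parts twice (u = w^2, dv = sin(w) dw).
An antiderivative is F(w) = -w**2*cos(w) + 2*w*sin(w) + 2*cos(w).
Then F(pi/4) - F(0) = (sqrt(2)*(-pi**2 + 8*pi + 32)/32) - (2) = -2 - sqrt(2)*pi**2/32 + sqrt(2)*pi/4 + sqrt(2).

-2 - sqrt(2)*pi**2/32 + sqrt(2)*pi/4 + sqrt(2)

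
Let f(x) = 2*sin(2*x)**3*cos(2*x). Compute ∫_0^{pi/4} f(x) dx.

Let u = sin(2*x), so du = 2*cos(2*x) dx. When x = 0, u = 0; when x = pi/4, u = 1.
The integral becomes ∫ u**3 du from 0 to 1, with antiderivative u**4/4.
Back in x: F(x) = sin(2*x)**4/4.
Then F(pi/4) - F(0) = (1/4) - (0) = 1/4.

1/4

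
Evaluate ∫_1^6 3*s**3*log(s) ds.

-3885/16 + 972*log(2) + 972*log(3)

Integrate by parts once (u = ln s, dv = 3*s**3 ds).
An antiderivative is F(s) = 3*s**4*(4*log(s) - 1)/16.
Then F(6) - F(1) = (-243 + 972*log(2) + 972*log(3)) - (-3/16) = -3885/16 + 972*log(2) + 972*log(3).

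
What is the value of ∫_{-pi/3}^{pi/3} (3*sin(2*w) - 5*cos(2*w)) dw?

-5*sqrt(3)/2

An antiderivative is F(w) = -5*sin(2*w)/2 - 3*cos(2*w)/2.
Then F(pi/3) - F(-pi/3) = (3/4 - 5*sqrt(3)/4) - (3/4 + 5*sqrt(3)/4) = -5*sqrt(3)/2.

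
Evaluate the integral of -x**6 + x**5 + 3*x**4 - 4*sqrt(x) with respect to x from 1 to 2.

2861/210 - 16*sqrt(2)/3

By the power rule, an antiderivative is F(x) = -x**7/7 + x**6/6 + 3*x**5/5 - 8*x**(3/2)/3.
Then F(2) - F(1) = (1216/105 - 16*sqrt(2)/3) - (-143/70) = 2861/210 - 16*sqrt(2)/3.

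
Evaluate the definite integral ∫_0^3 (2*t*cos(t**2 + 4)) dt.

Let u = t**2 + 4, so du = 2*t dt. When t = 0, u = 4; when t = 3, u = 13.
The integral becomes ∫ cos(u) du from 4 to 13, with antiderivative sin(u).
Back in t: F(t) = sin(t**2 + 4).
Then F(3) - F(0) = (sin(13)) - (sin(4)) = sin(13) - sin(4).

sin(13) - sin(4)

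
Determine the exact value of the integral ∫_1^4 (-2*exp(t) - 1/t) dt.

-2*exp(4) - 2*log(2) + 2*exp(1)

An antiderivative is F(t) = -2*exp(t) - log(t).
Then F(4) - F(1) = (-2*exp(4) - log(4)) - (-2*exp(1)) = -2*exp(4) - 2*log(2) + 2*exp(1).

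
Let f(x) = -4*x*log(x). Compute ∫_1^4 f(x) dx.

Integrate by parts once (u = ln x, dv = -4*x dx).
An antiderivative is F(x) = -x**2*(2*log(x) - 1).
Then F(4) - F(1) = (16 - 64*log(2)) - (1) = 15 - 64*log(2).

15 - 64*log(2)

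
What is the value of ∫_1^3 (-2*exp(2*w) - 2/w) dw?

An antiderivative is F(w) = -exp(2*w) - 2*log(w).
Then F(3) - F(1) = (-exp(6) - log(9)) - (-exp(2)) = -exp(6) - log(9) + exp(2).

-exp(6) - log(9) + exp(2)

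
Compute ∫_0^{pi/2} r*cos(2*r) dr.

-1/2

Integrate by parts once (u = r, dv = cos(2*r) dr).
An antiderivative is F(r) = r*sin(2*r)/2 + cos(2*r)/4.
Then F(pi/2) - F(0) = (-1/4) - (1/4) = -1/2.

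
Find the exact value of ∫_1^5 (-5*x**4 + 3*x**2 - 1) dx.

-3004

By the power rule, an antiderivative is F(x) = -x**5 + x**3 - x.
Then F(5) - F(1) = (-3005) - (-1) = -3004.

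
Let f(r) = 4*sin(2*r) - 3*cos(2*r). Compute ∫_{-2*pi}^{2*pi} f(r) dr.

An antiderivative is F(r) = -3*sin(2*r)/2 - 2*cos(2*r).
Then F(2*pi) - F(-2*pi) = (-2) - (-2) = 0.

0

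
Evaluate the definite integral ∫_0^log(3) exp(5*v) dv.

242/5

Let u = exp(v), so du = exp(v) dv. When v = 0, u = 1; when v = log(3), u = 3.
The integral becomes ∫ u**4 du from 1 to 3, with antiderivative u**5/5.
Back in v: F(v) = exp(5*v)/5.
Then F(log(3)) - F(0) = (243/5) - (1/5) = 242/5.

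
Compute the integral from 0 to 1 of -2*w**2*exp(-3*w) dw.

Integrate by parts twice (u = w^2, dv = -2*exp(-3*w) dw).
An antiderivative is F(w) = (18*w**2 + 12*w + 4)*exp(-3*w)/27.
Then F(1) - F(0) = (34*exp(-3)/27) - (4/27) = -4/27 + 34*exp(-3)/27.

-4/27 + 34*exp(-3)/27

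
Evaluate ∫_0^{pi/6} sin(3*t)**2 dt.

pi/12

Use the identity sin^2(3*t) = (1 - cos(6*t))/2.
An antiderivative is F(t) = t/2 - sin(6*t)/12.
Then F(pi/6) - F(0) = (pi/12) - (0) = pi/12.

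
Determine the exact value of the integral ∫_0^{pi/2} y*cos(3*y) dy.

-pi/6 - 1/9

Integrate by parts once (u = y, dv = cos(3*y) dy).
An antiderivative is F(y) = y*sin(3*y)/3 + cos(3*y)/9.
Then F(pi/2) - F(0) = (-pi/6) - (1/9) = -pi/6 - 1/9.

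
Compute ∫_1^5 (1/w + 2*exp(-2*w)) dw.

An antiderivative is F(w) = log(w) - exp(-2*w).
Then F(5) - F(1) = (-exp(-10) + log(5)) - (-exp(-2)) = -exp(-10) + exp(-2) + log(5).

-exp(-10) + exp(-2) + log(5)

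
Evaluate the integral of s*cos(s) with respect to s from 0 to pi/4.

-1 + sqrt(2)*pi/8 + sqrt(2)/2

Integrate by parts once (u = s, dv = cos(s) ds).
An antiderivative is F(s) = s*sin(s) + cos(s).
Then F(pi/4) - F(0) = (sqrt(2)*(pi + 4)/8) - (1) = -1 + sqrt(2)*pi/8 + sqrt(2)/2.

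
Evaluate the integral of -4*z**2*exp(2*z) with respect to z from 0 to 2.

Integrate by parts twice (u = z^2, dv = -4*exp(2*z) dz).
An antiderivative is F(z) = (-2*z**2 + 2*z - 1)*exp(2*z).
Then F(2) - F(0) = (-5*exp(4)) - (-1) = 1 - 5*exp(4).

1 - 5*exp(4)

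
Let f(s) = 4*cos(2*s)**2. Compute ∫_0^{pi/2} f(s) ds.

Use the identity cos^2(2*s) = (1 + cos(4*s))/2.
An antiderivative is F(s) = 2*s + sin(4*s)/2.
Then F(pi/2) - F(0) = (pi) - (0) = pi.

pi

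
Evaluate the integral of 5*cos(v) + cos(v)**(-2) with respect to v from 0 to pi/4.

An antiderivative is F(v) = 5*sin(v) + tan(v).
Then F(pi/4) - F(0) = (1 + 5*sqrt(2)/2) - (0) = 1 + 5*sqrt(2)/2.

1 + 5*sqrt(2)/2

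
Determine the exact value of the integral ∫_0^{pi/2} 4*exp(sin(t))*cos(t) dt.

Let u = sin(t), so du = cos(t) dt. When t = 0, u = 0; when t = pi/2, u = 1.
The integral becomes 4·∫ exp(u) du from 0 to 1, with antiderivative 4*exp(u).
Back in t: F(t) = 4*exp(sin(t)).
Then F(pi/2) - F(0) = (4*E) - (4) = -4 + 4*E.

-4 + 4*E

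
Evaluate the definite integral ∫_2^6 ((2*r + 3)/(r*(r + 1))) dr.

Factor the denominator: r**2 + r = (r + 1)r.
Partial fractions: (2*r + 3)/(r*(r + 1)) = -1/(r + 1) + 3/r.
An antiderivative is F(r) = 3*log(r) - log(r + 1).
Then F(6) - F(2) = (-log(7) + 3*log(2) + 3*log(3)) - (log(8/3)) = log(81/7).

log(81/7)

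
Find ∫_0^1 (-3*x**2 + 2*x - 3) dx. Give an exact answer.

By the power rule, an antiderivative is F(x) = -x**3 + x**2 - 3*x.
Then F(1) - F(0) = (-3) - (0) = -3.

-3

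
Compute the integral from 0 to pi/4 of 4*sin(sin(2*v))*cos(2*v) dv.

2 - 2*cos(1)

Let u = sin(2*v), so du = 2*cos(2*v) dv. When v = 0, u = 0; when v = pi/4, u = 1.
The integral becomes 2·∫ sin(u) du from 0 to 1, with antiderivative -2*cos(u).
Back in v: F(v) = -2*cos(sin(2*v)).
Then F(pi/4) - F(0) = (-2*cos(1)) - (-2) = 2 - 2*cos(1).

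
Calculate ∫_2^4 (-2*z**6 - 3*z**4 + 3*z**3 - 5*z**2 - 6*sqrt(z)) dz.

By the power rule, an antiderivative is F(z) = -2*z**7/7 - 3*z**5/5 + 3*z**4/4 - 4*z**(3/2) - 5*z**3/3.
Then F(4) - F(2) = (-550432/105) - (-5996/105 - 8*sqrt(2)) = -544436/105 + 8*sqrt(2).

-544436/105 + 8*sqrt(2)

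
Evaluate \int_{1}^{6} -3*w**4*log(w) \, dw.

933 - 23328*log(6)/5

Integrate by parts once (u = ln w, dv = -3*w**4 dw).
An antiderivative is F(w) = -3*w**5*(5*log(w) - 1)/25.
Then F(6) - F(1) = (23328/25 - 23328*log(6)/5) - (3/25) = 933 - 23328*log(6)/5.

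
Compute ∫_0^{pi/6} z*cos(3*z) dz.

Integrate by parts once (u = z, dv = cos(3*z) dz).
An antiderivative is F(z) = z*sin(3*z)/3 + cos(3*z)/9.
Then F(pi/6) - F(0) = (pi/18) - (1/9) = -1/9 + pi/18.

-1/9 + pi/18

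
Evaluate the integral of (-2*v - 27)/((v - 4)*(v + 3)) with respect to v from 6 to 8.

Factor the denominator: v**2 - v - 12 = (v + 3)(v - 4).
Partial fractions: (-2*v - 27)/((v - 4)*(v + 3)) = 3/(v + 3) - 5/(v - 4).
An antiderivative is F(v) = -5*log(v - 4) + 3*log(v + 3).
Then F(8) - F(6) = (-10*log(2) + 3*log(11)) - (-5*log(2) + 6*log(3)) = -6*log(3) - 5*log(2) + 3*log(11).

-6*log(3) - 5*log(2) + 3*log(11)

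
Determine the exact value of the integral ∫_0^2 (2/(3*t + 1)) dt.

An antiderivative is F(t) = 2*log(3*t + 1)/3.
Then F(2) - F(0) = (2*log(7)/3) - (0) = 2*log(7)/3.

2*log(7)/3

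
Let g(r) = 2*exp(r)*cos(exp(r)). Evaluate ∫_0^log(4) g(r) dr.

Let u = exp(r), so du = exp(r) dr. When r = 0, u = 1; when r = log(4), u = 4.
The integral becomes 2·∫ cos(u) du from 1 to 4, with antiderivative 2*sin(u).
Back in r: F(r) = 2*sin(exp(r)).
Then F(log(4)) - F(0) = (2*sin(4)) - (2*sin(1)) = -2*sin(1) + 2*sin(4).

-2*sin(1) + 2*sin(4)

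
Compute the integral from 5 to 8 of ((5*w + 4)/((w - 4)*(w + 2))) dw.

-log(7) + log(5) + 9*log(2)

Factor the denominator: w**2 - 2*w - 8 = (w + 2)(w - 4).
Partial fractions: (5*w + 4)/((w - 4)*(w + 2)) = 1/(w + 2) + 4/(w - 4).
An antiderivative is F(w) = 4*log(w - 4) + log(w + 2).
Then F(8) - F(5) = (log(5) + 9*log(2)) - (log(7)) = -log(7) + log(5) + 9*log(2).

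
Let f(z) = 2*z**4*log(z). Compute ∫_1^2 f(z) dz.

-62/25 + 64*log(2)/5

Integrate by parts once (u = ln z, dv = 2*z**4 dz).
An antiderivative is F(z) = 2*z**5*(5*log(z) - 1)/25.
Then F(2) - F(1) = (-64/25 + 64*log(2)/5) - (-2/25) = -62/25 + 64*log(2)/5.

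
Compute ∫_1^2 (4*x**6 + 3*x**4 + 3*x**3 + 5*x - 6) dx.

By the power rule, an antiderivative is F(x) = 4*x**7/7 + 3*x**5/5 + 3*x**4/4 + 5*x**2/2 - 6*x.
Then F(2) - F(1) = (3582/35) - (-221/140) = 14549/140.

14549/140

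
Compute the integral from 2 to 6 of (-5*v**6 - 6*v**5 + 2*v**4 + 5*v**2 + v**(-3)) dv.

By the power rule, an antiderivative is F(v) = -5*v**7/7 - v**6 + 2*v**5/5 + 5*v**3/3 - 1/(2*v**2).
Then F(6) - F(2) = (-612712547/2520) - (-108713/840) = -76548301/315.

-76548301/315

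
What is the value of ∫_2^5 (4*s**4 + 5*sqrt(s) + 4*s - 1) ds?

-20*sqrt(2)/3 + 50*sqrt(5)/3 + 12567/5

By the power rule, an antiderivative is F(s) = 4*s**5/5 + 10*s**(3/2)/3 + 2*s**2 - s.
Then F(5) - F(2) = (50*sqrt(5)/3 + 2545) - (20*sqrt(2)/3 + 158/5) = -20*sqrt(2)/3 + 50*sqrt(5)/3 + 12567/5.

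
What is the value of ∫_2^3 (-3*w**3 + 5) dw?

By the power rule, an antiderivative is F(w) = -3*w**4/4 + 5*w.
Then F(3) - F(2) = (-183/4) - (-2) = -175/4.

-175/4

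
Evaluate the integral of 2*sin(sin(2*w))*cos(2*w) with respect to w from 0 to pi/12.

Let u = sin(2*w), so du = 2*cos(2*w) dw. When w = 0, u = 0; when w = pi/12, u = 1/2.
The integral becomes ∫ sin(u) du from 0 to 1/2, with antiderivative -cos(u).
Back in w: F(w) = -cos(sin(2*w)).
Then F(pi/12) - F(0) = (-cos(1/2)) - (-1) = 1 - cos(1/2).

1 - cos(1/2)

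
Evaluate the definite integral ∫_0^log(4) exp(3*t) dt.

21

Let u = exp(t), so du = exp(t) dt. When t = 0, u = 1; when t = log(4), u = 4.
The integral becomes ∫ u**2 du from 1 to 4, with antiderivative u**3/3.
Back in t: F(t) = exp(3*t)/3.
Then F(log(4)) - F(0) = (64/3) - (1/3) = 21.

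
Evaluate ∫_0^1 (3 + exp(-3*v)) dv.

An antiderivative is F(v) = 3*v - exp(-3*v)/3.
Then F(1) - F(0) = (3 - exp(-3)/3) - (-1/3) = 10/3 - exp(-3)/3.

10/3 - exp(-3)/3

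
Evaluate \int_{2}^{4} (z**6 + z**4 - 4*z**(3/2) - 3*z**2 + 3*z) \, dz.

By the power rule, an antiderivative is F(z) = z**7/7 - 8*z**(5/2)/5 + z**5/5 - z**3 + 3*z**2/2.
Then F(4) - F(2) = (85896/35) - (794/35 - 32*sqrt(2)/5) = 32*sqrt(2)/5 + 85102/35.

32*sqrt(2)/5 + 85102/35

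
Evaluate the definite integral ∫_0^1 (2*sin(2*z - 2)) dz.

-1 + cos(2)

Let u = 2*z - 2, so du = 2 dz. When z = 0, u = -2; when z = 1, u = 0.
The integral becomes ∫ sin(u) du from -2 to 0, with antiderivative -cos(u).
Back in z: F(z) = -cos(2*z - 2).
Then F(1) - F(0) = (-1) - (-cos(2)) = -1 + cos(2).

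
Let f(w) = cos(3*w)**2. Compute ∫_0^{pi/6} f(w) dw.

pi/12

Use the identity cos^2(3*w) = (1 + cos(6*w))/2.
An antiderivative is F(w) = w/2 + sin(6*w)/12.
Then F(pi/6) - F(0) = (pi/12) - (0) = pi/12.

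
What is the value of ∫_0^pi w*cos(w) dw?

Integrate by parts once (u = w, dv = cos(w) dw).
An antiderivative is F(w) = w*sin(w) + cos(w).
Then F(pi) - F(0) = (-1) - (1) = -2.

-2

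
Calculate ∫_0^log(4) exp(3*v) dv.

21

Let u = exp(v), so du = exp(v) dv. When v = 0, u = 1; when v = log(4), u = 4.
The integral becomes ∫ u**2 du from 1 to 4, with antiderivative u**3/3.
Back in v: F(v) = exp(3*v)/3.
Then F(log(4)) - F(0) = (64/3) - (1/3) = 21.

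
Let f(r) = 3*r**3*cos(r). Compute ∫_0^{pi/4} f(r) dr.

Integrate by parts 3 times (u = r^3, dv = 3*cos(r) dr).
An antiderivative is F(r) = 3*r**3*sin(r) + 9*r**2*cos(r) - 18*r*sin(r) - 18*cos(r).
Then F(pi/4) - F(0) = (3*sqrt(2)*(-384 - 96*pi + pi**3 + 12*pi**2)/128) - (-18) = -9*sqrt(2) - 9*sqrt(2)*pi/4 + 3*sqrt(2)*pi**3/128 + 9*sqrt(2)*pi**2/32 + 18.

-9*sqrt(2) - 9*sqrt(2)*pi/4 + 3*sqrt(2)*pi**3/128 + 9*sqrt(2)*pi**2/32 + 18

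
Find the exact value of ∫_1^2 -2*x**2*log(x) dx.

14/9 - 16*log(2)/3

Integrate by parts once (u = ln x, dv = -2*x**2 dx).
An antiderivative is F(x) = -2*x**3*(3*log(x) - 1)/9.
Then F(2) - F(1) = (16/9 - 16*log(2)/3) - (2/9) = 14/9 - 16*log(2)/3.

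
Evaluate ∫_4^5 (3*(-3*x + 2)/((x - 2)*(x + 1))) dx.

Factor the denominator: x**2 - x - 2 = (x + 1)(x - 2).
Partial fractions: 3*(-3*x + 2)/((x - 2)*(x + 1)) = -5/(x + 1) - 4/(x - 2).
An antiderivative is F(x) = -4*log(x - 2) - 5*log(x + 1).
Then F(5) - F(4) = (-9*log(3) - 5*log(2)) - (-5*log(5) - 4*log(2)) = -9*log(3) - log(2) + 5*log(5).

-9*log(3) - log(2) + 5*log(5)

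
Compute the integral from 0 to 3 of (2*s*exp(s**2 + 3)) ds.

-exp(3) + exp(12)

Let u = s**2 + 3, so du = 2*s ds. When s = 0, u = 3; when s = 3, u = 12.
The integral becomes ∫ exp(u) du from 3 to 12, with antiderivative exp(u).
Back in s: F(s) = exp(s**2 + 3).
Then F(3) - F(0) = (exp(12)) - (exp(3)) = -exp(3) + exp(12).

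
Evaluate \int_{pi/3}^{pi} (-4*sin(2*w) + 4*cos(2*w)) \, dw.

3 - sqrt(3)

An antiderivative is F(w) = 2*sin(2*w) + 2*cos(2*w).
Then F(pi) - F(pi/3) = (2) - (-1 + sqrt(3)) = 3 - sqrt(3).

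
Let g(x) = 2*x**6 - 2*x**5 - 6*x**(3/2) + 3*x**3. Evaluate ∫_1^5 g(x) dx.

615424/35 - 60*sqrt(5)

By the power rule, an antiderivative is F(x) = 2*x**7/7 - x**6/3 - 12*x**(5/2)/5 + 3*x**4/4.
Then F(5) - F(1) = (1476875/84 - 60*sqrt(5)) - (-713/420) = 615424/35 - 60*sqrt(5).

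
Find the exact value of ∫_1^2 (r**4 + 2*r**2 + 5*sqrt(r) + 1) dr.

By the power rule, an antiderivative is F(r) = r**5/5 + 10*r**(3/2)/3 + 2*r**3/3 + r.
Then F(2) - F(1) = (20*sqrt(2)/3 + 206/15) - (26/5) = 128/15 + 20*sqrt(2)/3.

128/15 + 20*sqrt(2)/3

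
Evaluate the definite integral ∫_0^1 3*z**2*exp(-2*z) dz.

Integrate by parts twice (u = z^2, dv = 3*exp(-2*z) dz).
An antiderivative is F(z) = (-6*z**2 - 6*z - 3)*exp(-2*z)/4.
Then F(1) - F(0) = (-15*exp(-2)/4) - (-3/4) = 3/4 - 15*exp(-2)/4.

3/4 - 15*exp(-2)/4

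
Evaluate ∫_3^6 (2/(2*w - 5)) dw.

log(7)

An antiderivative is F(w) = log(2*w - 5).
Then F(6) - F(3) = (log(7)) - (0) = log(7).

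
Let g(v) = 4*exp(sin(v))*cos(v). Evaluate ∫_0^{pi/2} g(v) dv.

Let u = sin(v), so du = cos(v) dv. When v = 0, u = 0; when v = pi/2, u = 1.
The integral becomes 4·∫ exp(u) du from 0 to 1, with antiderivative 4*exp(u).
Back in v: F(v) = 4*exp(sin(v)).
Then F(pi/2) - F(0) = (4*E) - (4) = -4 + 4*E.

-4 + 4*E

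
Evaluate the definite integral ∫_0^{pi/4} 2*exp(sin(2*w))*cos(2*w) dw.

-1 + E

Let u = sin(2*w), so du = 2*cos(2*w) dw. When w = 0, u = 0; when w = pi/4, u = 1.
The integral becomes ∫ exp(u) du from 0 to 1, with antiderivative exp(u).
Back in w: F(w) = exp(sin(2*w)).
Then F(pi/4) - F(0) = (E) - (1) = -1 + E.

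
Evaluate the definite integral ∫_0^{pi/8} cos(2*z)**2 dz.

1/8 + pi/16

Use the identity cos^2(2*z) = (1 + cos(4*z))/2.
An antiderivative is F(z) = z/2 + sin(4*z)/8.
Then F(pi/8) - F(0) = (1/8 + pi/16) - (0) = 1/8 + pi/16.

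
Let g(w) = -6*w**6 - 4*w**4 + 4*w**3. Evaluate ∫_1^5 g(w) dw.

By the power rule, an antiderivative is F(w) = -6*w**7/7 - 4*w**5/5 + w**4.
Then F(5) - F(1) = (-481875/7) - (-23/35) = -2409352/35.

-2409352/35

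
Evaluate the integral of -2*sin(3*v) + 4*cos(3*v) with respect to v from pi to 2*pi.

4/3

An antiderivative is F(v) = 4*sin(3*v)/3 + 2*cos(3*v)/3.
Then F(2*pi) - F(pi) = (2/3) - (-2/3) = 4/3.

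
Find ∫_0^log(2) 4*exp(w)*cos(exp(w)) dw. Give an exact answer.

-4*sin(1) + 4*sin(2)

Let u = exp(w), so du = exp(w) dw. When w = 0, u = 1; when w = log(2), u = 2.
The integral becomes 4·∫ cos(u) du from 1 to 2, with antiderivative 4*sin(u).
Back in w: F(w) = 4*sin(exp(w)).
Then F(log(2)) - F(0) = (4*sin(2)) - (4*sin(1)) = -4*sin(1) + 4*sin(2).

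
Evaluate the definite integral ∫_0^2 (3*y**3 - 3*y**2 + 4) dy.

By the power rule, an antiderivative is F(y) = 3*y**4/4 - y**3 + 4*y.
Then F(2) - F(0) = (12) - (0) = 12.

12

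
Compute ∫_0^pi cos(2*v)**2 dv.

pi/2

Use the identity cos^2(2*v) = (1 + cos(4*v))/2.
An antiderivative is F(v) = v/2 + sin(4*v)/8.
Then F(pi) - F(0) = (pi/2) - (0) = pi/2.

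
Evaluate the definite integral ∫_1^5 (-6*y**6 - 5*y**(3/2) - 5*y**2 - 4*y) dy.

-1411538/21 - 50*sqrt(5)

By the power rule, an antiderivative is F(y) = -6*y**7/7 - 2*y**(5/2) - 5*y**3/3 - 2*y**2.
Then F(5) - F(1) = (-1411675/21 - 50*sqrt(5)) - (-137/21) = -1411538/21 - 50*sqrt(5).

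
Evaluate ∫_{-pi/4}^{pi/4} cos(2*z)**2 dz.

Use the identity cos^2(2*z) = (1 + cos(4*z))/2.
An antiderivative is F(z) = z/2 + sin(4*z)/8.
Then F(pi/4) - F(-pi/4) = (pi/8) - (-pi/8) = pi/4.

pi/4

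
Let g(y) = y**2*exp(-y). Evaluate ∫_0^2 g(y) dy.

2 - 10*exp(-2)

Integrate by parts twice (u = y^2, dv = exp(-y) dy).
An antiderivative is F(y) = (-y**2 - 2*y - 2)*exp(-y).
Then F(2) - F(0) = (-10*exp(-2)) - (-2) = 2 - 10*exp(-2).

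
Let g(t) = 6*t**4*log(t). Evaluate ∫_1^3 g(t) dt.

Integrate by parts once (u = ln t, dv = 6*t**4 dt).
An antiderivative is F(t) = 6*t**5*(5*log(t) - 1)/25.
Then F(3) - F(1) = (-1458/25 + 1458*log(3)/5) - (-6/25) = -1452/25 + 1458*log(3)/5.

-1452/25 + 1458*log(3)/5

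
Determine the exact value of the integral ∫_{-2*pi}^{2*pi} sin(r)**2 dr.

Use the identity sin^2(r) = (1 - cos(2*r))/2.
An antiderivative is F(r) = r/2 - sin(2*r)/4.
Then F(2*pi) - F(-2*pi) = (pi) - (-pi) = 2*pi.

2*pi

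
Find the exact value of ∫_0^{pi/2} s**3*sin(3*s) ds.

Integrate by parts 3 times (u = s^3, dv = sin(3*s) ds).
An antiderivative is F(s) = -s**3*cos(3*s)/3 + s**2*sin(3*s)/3 + 2*s*cos(3*s)/9 - 2*sin(3*s)/27.
Then F(pi/2) - F(0) = (2/27 - pi**2/12) - (0) = 2/27 - pi**2/12.

2/27 - pi**2/12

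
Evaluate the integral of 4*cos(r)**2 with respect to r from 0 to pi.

Use the identity cos^2(r) = (1 + cos(2*r))/2.
An antiderivative is F(r) = 2*r + sin(2*r).
Then F(pi) - F(0) = (2*pi) - (0) = 2*pi.

2*pi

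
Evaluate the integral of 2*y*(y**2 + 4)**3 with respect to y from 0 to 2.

Let u = y**2 + 4, so du = 2*y dy. When y = 0, u = 4; when y = 2, u = 8.
The integral becomes ∫ u**3 du from 4 to 8, with antiderivative u**4/4.
Back in y: F(y) = (y**2 + 4)**4/4.
Then F(2) - F(0) = (1024) - (64) = 960.

960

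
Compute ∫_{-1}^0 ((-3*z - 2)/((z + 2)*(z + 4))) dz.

Factor the denominator: z**2 + 6*z + 8 = (z + 4)(z + 2).
Partial fractions: (-3*z - 2)/((z + 2)*(z + 4)) = -5/(z + 4) + 2/(z + 2).
An antiderivative is F(z) = 2*log(z + 2) - 5*log(z + 4).
Then F(0) - F(-1) = (-8*log(2)) - (-5*log(3)) = -8*log(2) + 5*log(3).

-8*log(2) + 5*log(3)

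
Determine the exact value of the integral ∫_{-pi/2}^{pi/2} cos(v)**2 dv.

pi/2

Use the identity cos^2(v) = (1 + cos(2*v))/2.
An antiderivative is F(v) = v/2 + sin(2*v)/4.
Then F(pi/2) - F(-pi/2) = (pi/4) - (-pi/4) = pi/2.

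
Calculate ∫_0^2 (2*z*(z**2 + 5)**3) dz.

Let u = z**2 + 5, so du = 2*z dz. When z = 0, u = 5; when z = 2, u = 9.
The integral becomes ∫ u**3 du from 5 to 9, with antiderivative u**4/4.
Back in z: F(z) = (z**2 + 5)**4/4.
Then F(2) - F(0) = (6561/4) - (625/4) = 1484.

1484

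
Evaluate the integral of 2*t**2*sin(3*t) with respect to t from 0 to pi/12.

Integrate by parts twice (u = t^2, dv = 2*sin(3*t) dt).
An antiderivative is F(t) = -2*t**2*cos(3*t)/3 + 4*t*sin(3*t)/9 + 4*cos(3*t)/27.
Then F(pi/12) - F(0) = (sqrt(2)*(-pi**2 + 8*pi + 32)/432) - (4/27) = -4/27 - sqrt(2)*pi**2/432 + sqrt(2)*pi/54 + 2*sqrt(2)/27.

-4/27 - sqrt(2)*pi**2/432 + sqrt(2)*pi/54 + 2*sqrt(2)/27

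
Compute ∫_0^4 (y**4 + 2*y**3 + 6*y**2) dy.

2304/5

By the power rule, an antiderivative is F(y) = y**5/5 + y**4/2 + 2*y**3.
Then F(4) - F(0) = (2304/5) - (0) = 2304/5.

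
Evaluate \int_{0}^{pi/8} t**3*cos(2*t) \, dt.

Integrate by parts 3 times (u = t^3, dv = cos(2*t) dt).
An antiderivative is F(t) = t**3*sin(2*t)/2 + 3*t**2*cos(2*t)/4 - 3*t*sin(2*t)/4 - 3*cos(2*t)/8.
Then F(pi/8) - F(0) = (sqrt(2)*(-384 - 96*pi + pi**3 + 12*pi**2)/2048) - (-3/8) = -3*sqrt(2)/16 - 3*sqrt(2)*pi/64 + sqrt(2)*pi**3/2048 + 3*sqrt(2)*pi**2/512 + 3/8.

-3*sqrt(2)/16 - 3*sqrt(2)*pi/64 + sqrt(2)*pi**3/2048 + 3*sqrt(2)*pi**2/512 + 3/8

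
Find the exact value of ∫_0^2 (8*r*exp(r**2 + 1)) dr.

-4*exp(1)*(1 - exp(4))

Let u = r**2 + 1, so du = 2*r dr. When r = 0, u = 1; when r = 2, u = 5.
The integral becomes 4·∫ exp(u) du from 1 to 5, with antiderivative 4*exp(u).
Back in r: F(r) = 4*exp(r**2 + 1).
Then F(2) - F(0) = (4*exp(5)) - (4*exp(1)) = -4*exp(1)*(1 - exp(4)).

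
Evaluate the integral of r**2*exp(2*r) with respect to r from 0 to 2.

-1/4 + 5*exp(4)/4

Integrate by parts twice (u = r^2, dv = exp(2*r) dr).
An antiderivative is F(r) = (2*r**2 - 2*r + 1)*exp(2*r)/4.
Then F(2) - F(0) = (5*exp(4)/4) - (1/4) = -1/4 + 5*exp(4)/4.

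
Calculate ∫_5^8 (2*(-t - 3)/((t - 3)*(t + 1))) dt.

-3*log(5) + log(3) + 2*log(2)

Factor the denominator: t**2 - 2*t - 3 = (t + 1)(t - 3).
Partial fractions: 2*(-t - 3)/((t - 3)*(t + 1)) = 1/(t + 1) - 3/(t - 3).
An antiderivative is F(t) = -3*log(t - 3) + log(t + 1).
Then F(8) - F(5) = (-3*log(5) + 2*log(3)) - (log(3/4)) = -3*log(5) + log(3) + 2*log(2).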